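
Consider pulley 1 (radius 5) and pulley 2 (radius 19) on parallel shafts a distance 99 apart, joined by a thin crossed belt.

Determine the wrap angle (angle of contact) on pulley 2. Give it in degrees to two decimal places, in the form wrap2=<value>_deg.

wrap2=208.06_deg

crossed belt: β = asin((r1+r2)/C) = asin(24/99) = 14.0297°
wrap1 = wrap2 = π + 2β = 208.0593°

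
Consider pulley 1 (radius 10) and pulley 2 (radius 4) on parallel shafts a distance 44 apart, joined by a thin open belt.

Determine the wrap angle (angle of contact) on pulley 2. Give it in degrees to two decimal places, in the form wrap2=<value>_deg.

open belt: β = asin((r2−r1)/C) = asin(-6/44) = -7.8375°
wrap1 = π − 2β = 195.6750°
wrap2 = π + 2β = 164.3250°

wrap2=164.33_deg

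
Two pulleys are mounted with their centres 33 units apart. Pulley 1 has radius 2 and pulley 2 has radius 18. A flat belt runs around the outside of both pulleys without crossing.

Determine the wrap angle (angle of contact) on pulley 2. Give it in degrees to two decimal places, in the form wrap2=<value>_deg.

wrap2=238.01_deg

open belt: β = asin((r2−r1)/C) = asin(16/33) = 29.0025°
wrap1 = π − 2β = 121.9949°
wrap2 = π + 2β = 238.0051°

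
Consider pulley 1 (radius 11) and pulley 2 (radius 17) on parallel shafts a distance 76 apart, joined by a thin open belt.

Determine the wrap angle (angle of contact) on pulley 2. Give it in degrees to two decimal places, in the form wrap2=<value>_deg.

wrap2=189.06_deg

open belt: β = asin((r2−r1)/C) = asin(6/76) = 4.5281°
wrap1 = π − 2β = 170.9439°
wrap2 = π + 2β = 189.0561°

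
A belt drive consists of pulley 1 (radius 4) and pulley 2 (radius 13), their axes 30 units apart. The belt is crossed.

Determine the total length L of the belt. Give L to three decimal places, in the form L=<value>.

crossed belt: β = asin((r1+r2)/C) = asin(17/30) = 34.5181°
wrap1 = wrap2 = π + 2β = 249.0362°
tangent length = C·cosβ = 24.7184
L = (r1+r2)·wrap + 2·C·cosβ = 17·4.3465 + 2·24.7184 = 123.3274

L=123.327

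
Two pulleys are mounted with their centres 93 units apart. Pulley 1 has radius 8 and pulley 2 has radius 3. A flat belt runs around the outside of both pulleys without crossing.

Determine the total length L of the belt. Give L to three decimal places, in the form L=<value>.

L=220.826

open belt: β = asin((r2−r1)/C) = asin(-5/93) = -3.0819°
wrap1 = π − 2β = 186.1638°
wrap2 = π + 2β = 173.8362°
tangent length = C·cosβ = 92.8655
L = r1·wrap1 + r2·wrap2 + 2·C·cosβ = 8·3.2492 + 3·3.0340 + 2·92.8655 = 220.8264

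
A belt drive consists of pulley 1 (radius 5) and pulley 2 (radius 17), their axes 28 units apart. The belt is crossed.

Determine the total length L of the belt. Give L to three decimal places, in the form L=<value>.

crossed belt: β = asin((r1+r2)/C) = asin(22/28) = 51.7868°
wrap1 = wrap2 = π + 2β = 283.5736°
tangent length = C·cosβ = 17.3205
L = (r1+r2)·wrap + 2·C·cosβ = 22·4.9493 + 2·17.3205 = 143.5255

L=143.525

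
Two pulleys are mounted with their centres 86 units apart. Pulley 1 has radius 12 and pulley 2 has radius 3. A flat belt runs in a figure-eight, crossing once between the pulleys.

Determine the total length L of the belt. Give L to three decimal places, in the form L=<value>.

L=221.747

crossed belt: β = asin((r1+r2)/C) = asin(15/86) = 10.0448°
wrap1 = wrap2 = π + 2β = 200.0897°
tangent length = C·cosβ = 84.6818
L = (r1+r2)·wrap + 2·C·cosβ = 15·3.4922 + 2·84.6818 = 221.7469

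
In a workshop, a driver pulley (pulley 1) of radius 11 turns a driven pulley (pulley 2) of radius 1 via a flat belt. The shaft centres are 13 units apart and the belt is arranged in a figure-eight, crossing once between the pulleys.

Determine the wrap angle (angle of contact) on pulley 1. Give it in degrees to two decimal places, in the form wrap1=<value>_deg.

wrap1=314.76_deg

crossed belt: β = asin((r1+r2)/C) = asin(12/13) = 67.3801°
wrap1 = wrap2 = π + 2β = 314.7603°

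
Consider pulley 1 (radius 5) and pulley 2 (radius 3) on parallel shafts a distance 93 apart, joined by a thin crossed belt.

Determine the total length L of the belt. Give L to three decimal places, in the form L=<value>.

crossed belt: β = asin((r1+r2)/C) = asin(8/93) = 4.9348°
wrap1 = wrap2 = π + 2β = 189.8695°
tangent length = C·cosβ = 92.6553
L = (r1+r2)·wrap + 2·C·cosβ = 8·3.3138 + 2·92.6553 = 211.8213

L=211.821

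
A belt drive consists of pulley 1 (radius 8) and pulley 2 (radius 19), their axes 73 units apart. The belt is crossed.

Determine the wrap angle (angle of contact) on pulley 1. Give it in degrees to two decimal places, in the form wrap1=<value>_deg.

wrap1=223.41_deg

crossed belt: β = asin((r1+r2)/C) = asin(27/73) = 21.7072°
wrap1 = wrap2 = π + 2β = 223.4143°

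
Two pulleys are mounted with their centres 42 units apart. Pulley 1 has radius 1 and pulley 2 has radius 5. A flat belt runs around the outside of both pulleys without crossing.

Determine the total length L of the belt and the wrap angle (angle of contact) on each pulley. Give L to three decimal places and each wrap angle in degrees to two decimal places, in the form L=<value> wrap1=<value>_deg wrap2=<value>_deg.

L=103.231 wrap1=169.07_deg wrap2=190.93_deg

open belt: β = asin((r2−r1)/C) = asin(4/42) = 5.4650°
wrap1 = π − 2β = 169.0700°
wrap2 = π + 2β = 190.9300°
tangent length = C·cosβ = 41.8091
L = r1·wrap1 + r2·wrap2 + 2·C·cosβ = 1·2.9508 + 5·3.3324 + 2·41.8091 = 103.2308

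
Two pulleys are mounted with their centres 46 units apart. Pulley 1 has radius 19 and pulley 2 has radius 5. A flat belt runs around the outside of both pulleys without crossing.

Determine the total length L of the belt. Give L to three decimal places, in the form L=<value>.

L=171.693

open belt: β = asin((r2−r1)/C) = asin(-14/46) = -17.7189°
wrap1 = π − 2β = 215.4379°
wrap2 = π + 2β = 144.5621°
tangent length = C·cosβ = 43.8178
L = r1·wrap1 + r2·wrap2 + 2·C·cosβ = 19·3.7601 + 5·2.5231 + 2·43.8178 = 171.6929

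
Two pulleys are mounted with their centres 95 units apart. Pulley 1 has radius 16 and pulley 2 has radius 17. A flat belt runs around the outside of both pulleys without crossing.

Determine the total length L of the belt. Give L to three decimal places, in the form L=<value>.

open belt: β = asin((r2−r1)/C) = asin(1/95) = 0.6031°
wrap1 = π − 2β = 178.7938°
wrap2 = π + 2β = 181.2062°
tangent length = C·cosβ = 94.9947
L = r1·wrap1 + r2·wrap2 + 2·C·cosβ = 16·3.1205 + 17·3.1626 + 2·94.9947 = 293.6831

L=293.683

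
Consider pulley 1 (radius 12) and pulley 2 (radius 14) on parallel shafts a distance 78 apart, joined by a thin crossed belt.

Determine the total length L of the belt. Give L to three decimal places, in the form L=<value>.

crossed belt: β = asin((r1+r2)/C) = asin(26/78) = 19.4712°
wrap1 = wrap2 = π + 2β = 218.9424°
tangent length = C·cosβ = 73.5391
L = (r1+r2)·wrap + 2·C·cosβ = 26·3.8213 + 2·73.5391 = 246.4311

L=246.431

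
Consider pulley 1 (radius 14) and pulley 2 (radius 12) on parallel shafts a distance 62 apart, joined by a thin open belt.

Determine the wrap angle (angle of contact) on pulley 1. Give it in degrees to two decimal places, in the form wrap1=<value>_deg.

wrap1=183.70_deg

open belt: β = asin((r2−r1)/C) = asin(-2/62) = -1.8486°
wrap1 = π − 2β = 183.6971°
wrap2 = π + 2β = 176.3029°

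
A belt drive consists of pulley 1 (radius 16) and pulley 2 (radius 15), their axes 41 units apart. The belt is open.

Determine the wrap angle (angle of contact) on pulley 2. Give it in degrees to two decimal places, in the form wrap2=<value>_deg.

wrap2=177.20_deg

open belt: β = asin((r2−r1)/C) = asin(-1/41) = -1.3976°
wrap1 = π − 2β = 182.7952°
wrap2 = π + 2β = 177.2048°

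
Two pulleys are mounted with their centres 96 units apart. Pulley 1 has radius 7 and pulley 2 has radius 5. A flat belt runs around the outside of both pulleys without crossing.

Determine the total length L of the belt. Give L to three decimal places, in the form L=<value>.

open belt: β = asin((r2−r1)/C) = asin(-2/96) = -1.1937°
wrap1 = π − 2β = 182.3875°
wrap2 = π + 2β = 177.6125°
tangent length = C·cosβ = 95.9792
L = r1·wrap1 + r2·wrap2 + 2·C·cosβ = 7·3.1833 + 5·3.0999 + 2·95.9792 = 229.7408

L=229.741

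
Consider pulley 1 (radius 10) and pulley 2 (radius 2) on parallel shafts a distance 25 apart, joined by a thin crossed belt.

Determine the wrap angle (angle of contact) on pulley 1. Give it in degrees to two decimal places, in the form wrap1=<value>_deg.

wrap1=237.37_deg

crossed belt: β = asin((r1+r2)/C) = asin(12/25) = 28.6854°
wrap1 = wrap2 = π + 2β = 237.3708°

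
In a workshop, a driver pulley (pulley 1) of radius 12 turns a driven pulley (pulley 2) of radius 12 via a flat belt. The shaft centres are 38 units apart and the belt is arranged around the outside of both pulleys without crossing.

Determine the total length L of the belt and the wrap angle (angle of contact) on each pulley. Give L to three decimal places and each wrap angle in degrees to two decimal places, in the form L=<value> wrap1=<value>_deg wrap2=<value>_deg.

L=151.398 wrap1=180.00_deg wrap2=180.00_deg

open belt: β = asin((r2−r1)/C) = asin(0/38) = 0.0000°
wrap1 = π − 2β = 180.0000°
wrap2 = π + 2β = 180.0000°
tangent length = C·cosβ = 38.0000
L = r1·wrap1 + r2·wrap2 + 2·C·cosβ = 12·3.1416 + 12·3.1416 + 2·38.0000 = 151.3982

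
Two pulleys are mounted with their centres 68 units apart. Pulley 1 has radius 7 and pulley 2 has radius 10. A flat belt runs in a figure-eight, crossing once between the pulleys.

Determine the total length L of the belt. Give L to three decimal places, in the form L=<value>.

crossed belt: β = asin((r1+r2)/C) = asin(17/68) = 14.4775°
wrap1 = wrap2 = π + 2β = 208.9550°
tangent length = C·cosβ = 65.8407
L = (r1+r2)·wrap + 2·C·cosβ = 17·3.6470 + 2·65.8407 = 193.6796

L=193.680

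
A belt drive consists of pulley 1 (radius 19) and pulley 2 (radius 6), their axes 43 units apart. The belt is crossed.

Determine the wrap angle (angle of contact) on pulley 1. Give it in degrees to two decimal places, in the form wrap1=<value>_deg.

crossed belt: β = asin((r1+r2)/C) = asin(25/43) = 35.5487°
wrap1 = wrap2 = π + 2β = 251.0975°

wrap1=251.10_deg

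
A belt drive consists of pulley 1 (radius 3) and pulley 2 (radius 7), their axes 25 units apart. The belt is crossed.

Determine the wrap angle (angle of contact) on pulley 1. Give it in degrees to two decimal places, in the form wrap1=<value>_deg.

crossed belt: β = asin((r1+r2)/C) = asin(10/25) = 23.5782°
wrap1 = wrap2 = π + 2β = 227.1564°

wrap1=227.16_deg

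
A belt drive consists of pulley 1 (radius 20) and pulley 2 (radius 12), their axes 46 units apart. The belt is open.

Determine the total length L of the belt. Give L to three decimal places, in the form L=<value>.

open belt: β = asin((r2−r1)/C) = asin(-8/46) = -10.0154°
wrap1 = π − 2β = 200.0308°
wrap2 = π + 2β = 159.9692°
tangent length = C·cosβ = 45.2990
L = r1·wrap1 + r2·wrap2 + 2·C·cosβ = 20·3.4912 + 12·2.7920 + 2·45.2990 = 193.9258

L=193.926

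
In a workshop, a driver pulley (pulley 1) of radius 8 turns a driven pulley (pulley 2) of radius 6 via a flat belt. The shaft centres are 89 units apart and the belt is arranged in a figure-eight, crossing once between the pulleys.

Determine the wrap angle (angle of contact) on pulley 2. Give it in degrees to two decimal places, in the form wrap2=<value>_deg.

crossed belt: β = asin((r1+r2)/C) = asin(14/89) = 9.0504°
wrap1 = wrap2 = π + 2β = 198.1008°

wrap2=198.10_deg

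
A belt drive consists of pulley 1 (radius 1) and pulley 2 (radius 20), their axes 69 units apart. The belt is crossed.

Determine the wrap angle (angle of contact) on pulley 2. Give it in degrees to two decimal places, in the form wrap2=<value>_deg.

wrap2=215.44_deg

crossed belt: β = asin((r1+r2)/C) = asin(21/69) = 17.7189°
wrap1 = wrap2 = π + 2β = 215.4379°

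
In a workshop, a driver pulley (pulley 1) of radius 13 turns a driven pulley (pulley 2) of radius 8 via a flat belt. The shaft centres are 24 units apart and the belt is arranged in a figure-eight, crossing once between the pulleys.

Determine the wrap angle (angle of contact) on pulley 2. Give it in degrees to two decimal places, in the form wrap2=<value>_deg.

crossed belt: β = asin((r1+r2)/C) = asin(21/24) = 61.0450°
wrap1 = wrap2 = π + 2β = 302.0900°

wrap2=302.09_deg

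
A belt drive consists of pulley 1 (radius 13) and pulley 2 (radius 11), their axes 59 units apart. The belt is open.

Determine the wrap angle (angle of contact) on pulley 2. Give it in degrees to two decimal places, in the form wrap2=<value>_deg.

open belt: β = asin((r2−r1)/C) = asin(-2/59) = -1.9426°
wrap1 = π − 2β = 183.8852°
wrap2 = π + 2β = 176.1148°

wrap2=176.11_deg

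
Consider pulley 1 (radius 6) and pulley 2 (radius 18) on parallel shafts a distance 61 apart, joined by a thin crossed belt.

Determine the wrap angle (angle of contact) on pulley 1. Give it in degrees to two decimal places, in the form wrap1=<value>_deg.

wrap1=226.34_deg

crossed belt: β = asin((r1+r2)/C) = asin(24/61) = 23.1689°
wrap1 = wrap2 = π + 2β = 226.3378°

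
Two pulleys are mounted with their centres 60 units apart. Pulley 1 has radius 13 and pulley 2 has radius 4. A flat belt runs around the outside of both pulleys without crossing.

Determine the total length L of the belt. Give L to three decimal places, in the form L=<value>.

L=174.760

open belt: β = asin((r2−r1)/C) = asin(-9/60) = -8.6269°
wrap1 = π − 2β = 197.2539°
wrap2 = π + 2β = 162.7461°
tangent length = C·cosβ = 59.3212
L = r1·wrap1 + r2·wrap2 + 2·C·cosβ = 13·3.4427 + 4·2.8405 + 2·59.3212 = 174.7596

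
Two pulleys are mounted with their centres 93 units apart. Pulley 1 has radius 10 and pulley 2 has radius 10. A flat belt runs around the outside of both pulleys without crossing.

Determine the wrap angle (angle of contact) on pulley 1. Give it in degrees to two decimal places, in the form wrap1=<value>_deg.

open belt: β = asin((r2−r1)/C) = asin(0/93) = 0.0000°
wrap1 = π − 2β = 180.0000°
wrap2 = π + 2β = 180.0000°

wrap1=180.00_deg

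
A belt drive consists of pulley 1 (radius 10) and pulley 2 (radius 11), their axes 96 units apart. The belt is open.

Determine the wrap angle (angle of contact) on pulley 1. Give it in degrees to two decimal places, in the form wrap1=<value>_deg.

open belt: β = asin((r2−r1)/C) = asin(1/96) = 0.5968°
wrap1 = π − 2β = 178.8063°
wrap2 = π + 2β = 181.1937°

wrap1=178.81_deg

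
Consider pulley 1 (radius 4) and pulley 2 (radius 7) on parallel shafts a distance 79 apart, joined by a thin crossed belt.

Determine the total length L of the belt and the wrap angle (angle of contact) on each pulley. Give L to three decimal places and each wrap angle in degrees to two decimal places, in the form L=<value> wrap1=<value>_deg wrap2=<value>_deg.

crossed belt: β = asin((r1+r2)/C) = asin(11/79) = 8.0039°
wrap1 = wrap2 = π + 2β = 196.0078°
tangent length = C·cosβ = 78.2304
L = (r1+r2)·wrap + 2·C·cosβ = 11·3.4210 + 2·78.2304 = 194.0917

L=194.092 wrap1=196.01_deg wrap2=196.01_deg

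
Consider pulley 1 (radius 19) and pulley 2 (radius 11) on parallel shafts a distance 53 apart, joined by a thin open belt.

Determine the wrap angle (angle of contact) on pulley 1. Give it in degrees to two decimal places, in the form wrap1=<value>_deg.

wrap1=197.36_deg

open belt: β = asin((r2−r1)/C) = asin(-8/53) = -8.6816°
wrap1 = π − 2β = 197.3632°
wrap2 = π + 2β = 162.6368°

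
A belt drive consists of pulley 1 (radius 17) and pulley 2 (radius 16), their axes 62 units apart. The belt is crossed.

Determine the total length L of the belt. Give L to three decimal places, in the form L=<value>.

L=245.692

crossed belt: β = asin((r1+r2)/C) = asin(33/62) = 32.1582°
wrap1 = wrap2 = π + 2β = 244.3163°
tangent length = C·cosβ = 52.4881
L = (r1+r2)·wrap + 2·C·cosβ = 33·4.2641 + 2·52.4881 = 245.6923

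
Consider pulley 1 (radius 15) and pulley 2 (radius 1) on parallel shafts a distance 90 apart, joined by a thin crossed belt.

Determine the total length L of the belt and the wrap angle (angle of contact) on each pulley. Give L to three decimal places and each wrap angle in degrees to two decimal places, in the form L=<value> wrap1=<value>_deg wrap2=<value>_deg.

crossed belt: β = asin((r1+r2)/C) = asin(16/90) = 10.2403°
wrap1 = wrap2 = π + 2β = 200.4807°
tangent length = C·cosβ = 88.5664
L = (r1+r2)·wrap + 2·C·cosβ = 16·3.4990 + 2·88.5664 = 233.1175

L=233.117 wrap1=200.48_deg wrap2=200.48_deg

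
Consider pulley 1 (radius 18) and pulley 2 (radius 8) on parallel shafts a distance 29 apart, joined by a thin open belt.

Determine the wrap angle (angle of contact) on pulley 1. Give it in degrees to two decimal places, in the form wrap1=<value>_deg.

wrap1=220.34_deg

open belt: β = asin((r2−r1)/C) = asin(-10/29) = -20.1713°
wrap1 = π − 2β = 220.3425°
wrap2 = π + 2β = 139.6575°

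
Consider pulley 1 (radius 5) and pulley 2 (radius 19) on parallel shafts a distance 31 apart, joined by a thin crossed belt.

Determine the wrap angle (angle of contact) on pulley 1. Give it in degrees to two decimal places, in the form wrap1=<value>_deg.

wrap1=281.46_deg

crossed belt: β = asin((r1+r2)/C) = asin(24/31) = 50.7320°
wrap1 = wrap2 = π + 2β = 281.4639°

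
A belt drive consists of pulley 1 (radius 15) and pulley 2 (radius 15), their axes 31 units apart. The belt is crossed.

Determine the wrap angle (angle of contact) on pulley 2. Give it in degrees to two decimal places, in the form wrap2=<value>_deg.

crossed belt: β = asin((r1+r2)/C) = asin(30/31) = 75.4074°
wrap1 = wrap2 = π + 2β = 330.8149°

wrap2=330.81_deg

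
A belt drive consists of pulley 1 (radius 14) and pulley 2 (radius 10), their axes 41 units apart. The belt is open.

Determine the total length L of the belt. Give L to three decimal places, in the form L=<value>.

L=157.789

open belt: β = asin((r2−r1)/C) = asin(-4/41) = -5.5987°
wrap1 = π − 2β = 191.1975°
wrap2 = π + 2β = 168.8025°
tangent length = C·cosβ = 40.8044
L = r1·wrap1 + r2·wrap2 + 2·C·cosβ = 14·3.3370 + 10·2.9462 + 2·40.8044 = 157.7888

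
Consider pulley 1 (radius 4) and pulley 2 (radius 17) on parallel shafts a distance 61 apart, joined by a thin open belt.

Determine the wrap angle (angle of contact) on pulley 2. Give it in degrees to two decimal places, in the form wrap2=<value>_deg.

open belt: β = asin((r2−r1)/C) = asin(13/61) = 12.3049°
wrap1 = π − 2β = 155.3901°
wrap2 = π + 2β = 204.6099°

wrap2=204.61_deg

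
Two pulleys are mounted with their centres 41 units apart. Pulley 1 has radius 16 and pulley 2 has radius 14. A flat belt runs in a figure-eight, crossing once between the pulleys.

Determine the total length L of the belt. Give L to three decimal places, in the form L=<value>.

L=199.390

crossed belt: β = asin((r1+r2)/C) = asin(30/41) = 47.0297°
wrap1 = wrap2 = π + 2β = 274.0594°
tangent length = C·cosβ = 27.9464
L = (r1+r2)·wrap + 2·C·cosβ = 30·4.7832 + 2·27.9464 = 199.3899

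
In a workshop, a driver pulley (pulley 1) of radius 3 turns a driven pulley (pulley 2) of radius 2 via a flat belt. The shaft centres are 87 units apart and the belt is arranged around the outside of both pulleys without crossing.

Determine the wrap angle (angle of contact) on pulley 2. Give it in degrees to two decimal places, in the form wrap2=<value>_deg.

open belt: β = asin((r2−r1)/C) = asin(-1/87) = -0.6586°
wrap1 = π − 2β = 181.3172°
wrap2 = π + 2β = 178.6828°

wrap2=178.68_deg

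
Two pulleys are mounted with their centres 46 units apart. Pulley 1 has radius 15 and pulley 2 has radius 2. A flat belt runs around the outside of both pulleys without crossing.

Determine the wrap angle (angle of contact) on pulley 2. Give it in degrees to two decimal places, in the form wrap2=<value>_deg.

open belt: β = asin((r2−r1)/C) = asin(-13/46) = -16.4160°
wrap1 = π − 2β = 212.8319°
wrap2 = π + 2β = 147.1681°

wrap2=147.17_deg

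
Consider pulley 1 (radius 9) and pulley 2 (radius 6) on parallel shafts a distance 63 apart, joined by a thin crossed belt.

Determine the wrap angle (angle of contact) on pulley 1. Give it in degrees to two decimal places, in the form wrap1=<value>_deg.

wrap1=207.55_deg

crossed belt: β = asin((r1+r2)/C) = asin(15/63) = 13.7741°
wrap1 = wrap2 = π + 2β = 207.5483°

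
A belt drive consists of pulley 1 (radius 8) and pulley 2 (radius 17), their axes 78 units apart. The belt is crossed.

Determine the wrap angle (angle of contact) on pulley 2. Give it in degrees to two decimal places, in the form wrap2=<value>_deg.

wrap2=217.39_deg

crossed belt: β = asin((r1+r2)/C) = asin(25/78) = 18.6939°
wrap1 = wrap2 = π + 2β = 217.3879°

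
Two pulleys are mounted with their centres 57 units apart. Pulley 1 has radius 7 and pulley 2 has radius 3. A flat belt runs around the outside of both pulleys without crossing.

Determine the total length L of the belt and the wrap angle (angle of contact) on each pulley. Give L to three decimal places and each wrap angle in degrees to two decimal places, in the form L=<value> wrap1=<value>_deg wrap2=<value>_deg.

open belt: β = asin((r2−r1)/C) = asin(-4/57) = -4.0241°
wrap1 = π − 2β = 188.0481°
wrap2 = π + 2β = 171.9519°
tangent length = C·cosβ = 56.8595
L = r1·wrap1 + r2·wrap2 + 2·C·cosβ = 7·3.2821 + 3·3.0011 + 2·56.8595 = 145.6967

L=145.697 wrap1=188.05_deg wrap2=171.95_deg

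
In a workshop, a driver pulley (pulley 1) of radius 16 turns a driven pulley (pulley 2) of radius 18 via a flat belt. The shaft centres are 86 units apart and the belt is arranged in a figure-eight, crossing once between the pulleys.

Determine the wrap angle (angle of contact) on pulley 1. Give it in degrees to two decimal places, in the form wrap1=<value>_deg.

wrap1=226.58_deg

crossed belt: β = asin((r1+r2)/C) = asin(34/86) = 23.2877°
wrap1 = wrap2 = π + 2β = 226.5755°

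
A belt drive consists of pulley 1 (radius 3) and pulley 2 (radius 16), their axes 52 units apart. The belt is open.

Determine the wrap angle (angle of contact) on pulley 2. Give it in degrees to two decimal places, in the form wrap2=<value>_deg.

wrap2=208.96_deg

open belt: β = asin((r2−r1)/C) = asin(13/52) = 14.4775°
wrap1 = π − 2β = 151.0450°
wrap2 = π + 2β = 208.9550°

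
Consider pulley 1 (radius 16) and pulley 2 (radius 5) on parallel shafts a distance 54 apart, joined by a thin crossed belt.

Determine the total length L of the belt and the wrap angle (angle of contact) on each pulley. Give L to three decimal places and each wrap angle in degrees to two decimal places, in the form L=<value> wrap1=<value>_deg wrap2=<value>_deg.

crossed belt: β = asin((r1+r2)/C) = asin(21/54) = 22.8854°
wrap1 = wrap2 = π + 2β = 225.7708°
tangent length = C·cosβ = 49.7494
L = (r1+r2)·wrap + 2·C·cosβ = 21·3.9404 + 2·49.7494 = 182.2480

L=182.248 wrap1=225.77_deg wrap2=225.77_deg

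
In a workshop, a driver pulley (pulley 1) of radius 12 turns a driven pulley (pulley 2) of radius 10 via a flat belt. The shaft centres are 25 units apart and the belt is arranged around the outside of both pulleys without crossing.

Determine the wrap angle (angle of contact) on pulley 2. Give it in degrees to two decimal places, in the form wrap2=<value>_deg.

wrap2=170.82_deg

open belt: β = asin((r2−r1)/C) = asin(-2/25) = -4.5886°
wrap1 = π − 2β = 189.1771°
wrap2 = π + 2β = 170.8229°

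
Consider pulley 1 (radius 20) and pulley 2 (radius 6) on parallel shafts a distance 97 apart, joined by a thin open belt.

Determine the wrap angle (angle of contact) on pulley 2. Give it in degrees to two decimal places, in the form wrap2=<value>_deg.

open belt: β = asin((r2−r1)/C) = asin(-14/97) = -8.2985°
wrap1 = π − 2β = 196.5970°
wrap2 = π + 2β = 163.4030°

wrap2=163.40_deg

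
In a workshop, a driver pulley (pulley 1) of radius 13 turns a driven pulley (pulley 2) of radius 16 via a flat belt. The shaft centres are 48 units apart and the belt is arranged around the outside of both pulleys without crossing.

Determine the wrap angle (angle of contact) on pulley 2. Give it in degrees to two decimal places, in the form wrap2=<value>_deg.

wrap2=187.17_deg

open belt: β = asin((r2−r1)/C) = asin(3/48) = 3.5833°
wrap1 = π − 2β = 172.8334°
wrap2 = π + 2β = 187.1666°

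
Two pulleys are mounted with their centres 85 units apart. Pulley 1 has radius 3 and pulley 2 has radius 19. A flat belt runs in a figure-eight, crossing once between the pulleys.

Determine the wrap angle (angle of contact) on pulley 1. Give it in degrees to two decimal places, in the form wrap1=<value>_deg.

crossed belt: β = asin((r1+r2)/C) = asin(22/85) = 15.0003°
wrap1 = wrap2 = π + 2β = 210.0005°

wrap1=210.00_deg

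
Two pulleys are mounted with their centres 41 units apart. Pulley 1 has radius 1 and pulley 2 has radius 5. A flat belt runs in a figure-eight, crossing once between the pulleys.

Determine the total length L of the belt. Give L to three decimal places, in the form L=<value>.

crossed belt: β = asin((r1+r2)/C) = asin(6/41) = 8.4150°
wrap1 = wrap2 = π + 2β = 196.8299°
tangent length = C·cosβ = 40.5586
L = (r1+r2)·wrap + 2·C·cosβ = 6·3.4353 + 2·40.5586 = 101.7292

L=101.729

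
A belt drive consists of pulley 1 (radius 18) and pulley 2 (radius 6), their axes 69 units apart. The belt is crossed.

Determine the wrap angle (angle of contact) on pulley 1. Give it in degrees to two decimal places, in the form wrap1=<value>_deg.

wrap1=220.71_deg

crossed belt: β = asin((r1+r2)/C) = asin(24/69) = 20.3544°
wrap1 = wrap2 = π + 2β = 220.7088°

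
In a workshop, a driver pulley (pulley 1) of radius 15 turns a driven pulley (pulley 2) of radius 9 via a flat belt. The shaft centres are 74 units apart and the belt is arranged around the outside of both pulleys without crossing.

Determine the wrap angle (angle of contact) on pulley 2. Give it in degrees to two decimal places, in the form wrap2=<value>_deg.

open belt: β = asin((r2−r1)/C) = asin(-6/74) = -4.6507°
wrap1 = π − 2β = 189.3014°
wrap2 = π + 2β = 170.6986°

wrap2=170.70_deg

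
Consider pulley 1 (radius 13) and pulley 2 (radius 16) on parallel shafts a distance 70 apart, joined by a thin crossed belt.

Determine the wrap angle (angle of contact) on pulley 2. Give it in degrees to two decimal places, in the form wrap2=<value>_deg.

crossed belt: β = asin((r1+r2)/C) = asin(29/70) = 24.4743°
wrap1 = wrap2 = π + 2β = 228.9487°

wrap2=228.95_deg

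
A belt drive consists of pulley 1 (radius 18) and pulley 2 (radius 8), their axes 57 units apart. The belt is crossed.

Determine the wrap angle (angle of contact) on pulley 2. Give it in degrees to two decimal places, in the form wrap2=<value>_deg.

wrap2=234.28_deg

crossed belt: β = asin((r1+r2)/C) = asin(26/57) = 27.1383°
wrap1 = wrap2 = π + 2β = 234.2767°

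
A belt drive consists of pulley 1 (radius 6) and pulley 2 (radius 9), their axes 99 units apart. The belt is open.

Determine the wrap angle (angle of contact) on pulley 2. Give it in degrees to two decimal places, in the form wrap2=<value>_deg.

open belt: β = asin((r2−r1)/C) = asin(3/99) = 1.7365°
wrap1 = π − 2β = 176.5270°
wrap2 = π + 2β = 183.4730°

wrap2=183.47_deg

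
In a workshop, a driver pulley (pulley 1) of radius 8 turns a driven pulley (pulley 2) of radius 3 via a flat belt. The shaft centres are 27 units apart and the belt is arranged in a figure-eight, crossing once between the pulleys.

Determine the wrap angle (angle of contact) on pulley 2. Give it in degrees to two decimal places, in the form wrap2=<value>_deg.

wrap2=228.08_deg

crossed belt: β = asin((r1+r2)/C) = asin(11/27) = 24.0421°
wrap1 = wrap2 = π + 2β = 228.0842°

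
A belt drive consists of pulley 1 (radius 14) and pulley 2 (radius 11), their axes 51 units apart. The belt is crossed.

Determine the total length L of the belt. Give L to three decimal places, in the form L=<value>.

L=193.060

crossed belt: β = asin((r1+r2)/C) = asin(25/51) = 29.3535°
wrap1 = wrap2 = π + 2β = 238.7069°
tangent length = C·cosβ = 44.4522
L = (r1+r2)·wrap + 2·C·cosβ = 25·4.1662 + 2·44.4522 = 193.0600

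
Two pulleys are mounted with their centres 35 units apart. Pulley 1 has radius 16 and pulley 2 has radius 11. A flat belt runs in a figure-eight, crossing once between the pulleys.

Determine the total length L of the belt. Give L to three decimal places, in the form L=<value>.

L=176.944

crossed belt: β = asin((r1+r2)/C) = asin(27/35) = 50.4823°
wrap1 = wrap2 = π + 2β = 280.9647°
tangent length = C·cosβ = 22.2711
L = (r1+r2)·wrap + 2·C·cosβ = 27·4.9038 + 2·22.2711 = 176.9436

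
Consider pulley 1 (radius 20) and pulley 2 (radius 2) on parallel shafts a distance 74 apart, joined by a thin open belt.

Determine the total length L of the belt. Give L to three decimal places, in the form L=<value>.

L=221.515

open belt: β = asin((r2−r1)/C) = asin(-18/74) = -14.0780°
wrap1 = π − 2β = 208.1561°
wrap2 = π + 2β = 151.8439°
tangent length = C·cosβ = 71.7774
L = r1·wrap1 + r2·wrap2 + 2·C·cosβ = 20·3.6330 + 2·2.6502 + 2·71.7774 = 221.5154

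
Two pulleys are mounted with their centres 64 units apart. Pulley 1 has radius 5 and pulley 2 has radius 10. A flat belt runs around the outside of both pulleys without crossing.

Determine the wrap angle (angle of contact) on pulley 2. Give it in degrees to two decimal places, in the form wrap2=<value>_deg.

wrap2=188.96_deg

open belt: β = asin((r2−r1)/C) = asin(5/64) = 4.4808°
wrap1 = π − 2β = 171.0384°
wrap2 = π + 2β = 188.9616°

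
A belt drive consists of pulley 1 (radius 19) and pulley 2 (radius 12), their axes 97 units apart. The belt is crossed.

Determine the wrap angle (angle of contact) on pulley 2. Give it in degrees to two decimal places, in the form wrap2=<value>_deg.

crossed belt: β = asin((r1+r2)/C) = asin(31/97) = 18.6380°
wrap1 = wrap2 = π + 2β = 217.2760°

wrap2=217.28_deg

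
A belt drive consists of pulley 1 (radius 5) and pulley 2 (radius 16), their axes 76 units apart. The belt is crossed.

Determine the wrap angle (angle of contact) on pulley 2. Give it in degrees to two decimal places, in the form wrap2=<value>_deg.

crossed belt: β = asin((r1+r2)/C) = asin(21/76) = 16.0404°
wrap1 = wrap2 = π + 2β = 212.0809°

wrap2=212.08_deg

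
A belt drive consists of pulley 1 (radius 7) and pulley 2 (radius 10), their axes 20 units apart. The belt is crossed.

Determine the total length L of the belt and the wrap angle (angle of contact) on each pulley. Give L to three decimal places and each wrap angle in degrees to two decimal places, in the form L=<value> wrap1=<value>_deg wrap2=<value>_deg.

L=109.022 wrap1=296.42_deg wrap2=296.42_deg

crossed belt: β = asin((r1+r2)/C) = asin(17/20) = 58.2117°
wrap1 = wrap2 = π + 2β = 296.4233°
tangent length = C·cosβ = 10.5357
L = (r1+r2)·wrap + 2·C·cosβ = 17·5.1736 + 2·10.5357 = 109.0219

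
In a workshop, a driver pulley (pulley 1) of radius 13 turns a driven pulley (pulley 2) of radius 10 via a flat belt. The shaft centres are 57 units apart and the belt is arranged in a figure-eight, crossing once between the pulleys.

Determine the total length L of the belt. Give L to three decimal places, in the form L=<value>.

crossed belt: β = asin((r1+r2)/C) = asin(23/57) = 23.7977°
wrap1 = wrap2 = π + 2β = 227.5954°
tangent length = C·cosβ = 52.1536
L = (r1+r2)·wrap + 2·C·cosβ = 23·3.9723 + 2·52.1536 = 195.6699

L=195.670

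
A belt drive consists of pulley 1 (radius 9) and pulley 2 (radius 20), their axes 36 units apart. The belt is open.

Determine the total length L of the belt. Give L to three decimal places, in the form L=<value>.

open belt: β = asin((r2−r1)/C) = asin(11/36) = 17.7916°
wrap1 = π − 2β = 144.4168°
wrap2 = π + 2β = 215.5832°
tangent length = C·cosβ = 34.2783
L = r1·wrap1 + r2·wrap2 + 2·C·cosβ = 9·2.5205 + 20·3.7626 + 2·34.2783 = 166.4942

L=166.494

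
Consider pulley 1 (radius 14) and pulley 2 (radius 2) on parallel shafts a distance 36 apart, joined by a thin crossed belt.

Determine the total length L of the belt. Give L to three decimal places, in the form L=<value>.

L=129.501

crossed belt: β = asin((r1+r2)/C) = asin(16/36) = 26.3878°
wrap1 = wrap2 = π + 2β = 232.7756°
tangent length = C·cosβ = 32.2490
L = (r1+r2)·wrap + 2·C·cosβ = 16·4.0627 + 2·32.2490 = 129.5013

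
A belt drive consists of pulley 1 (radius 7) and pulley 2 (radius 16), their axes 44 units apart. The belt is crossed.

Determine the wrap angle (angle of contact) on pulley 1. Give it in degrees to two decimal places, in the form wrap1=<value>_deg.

wrap1=243.03_deg

crossed belt: β = asin((r1+r2)/C) = asin(23/44) = 31.5154°
wrap1 = wrap2 = π + 2β = 243.0307°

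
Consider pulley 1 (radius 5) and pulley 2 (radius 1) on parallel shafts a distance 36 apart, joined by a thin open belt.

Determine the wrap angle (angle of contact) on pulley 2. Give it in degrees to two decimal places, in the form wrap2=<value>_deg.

open belt: β = asin((r2−r1)/C) = asin(-4/36) = -6.3794°
wrap1 = π − 2β = 192.7587°
wrap2 = π + 2β = 167.2413°

wrap2=167.24_deg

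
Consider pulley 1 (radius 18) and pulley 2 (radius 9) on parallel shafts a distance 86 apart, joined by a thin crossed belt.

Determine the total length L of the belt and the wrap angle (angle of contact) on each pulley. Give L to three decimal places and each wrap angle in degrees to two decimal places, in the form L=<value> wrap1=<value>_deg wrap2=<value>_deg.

L=265.372 wrap1=216.60_deg wrap2=216.60_deg

crossed belt: β = asin((r1+r2)/C) = asin(27/86) = 18.2976°
wrap1 = wrap2 = π + 2β = 216.5953°
tangent length = C·cosβ = 81.6517
L = (r1+r2)·wrap + 2·C·cosβ = 27·3.7803 + 2·81.6517 = 265.3715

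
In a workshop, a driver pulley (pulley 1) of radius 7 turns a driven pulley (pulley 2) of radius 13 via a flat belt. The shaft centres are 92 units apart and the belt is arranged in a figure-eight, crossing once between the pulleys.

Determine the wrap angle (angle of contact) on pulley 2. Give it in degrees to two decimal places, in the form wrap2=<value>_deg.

crossed belt: β = asin((r1+r2)/C) = asin(20/92) = 12.5559°
wrap1 = wrap2 = π + 2β = 205.1117°

wrap2=205.11_deg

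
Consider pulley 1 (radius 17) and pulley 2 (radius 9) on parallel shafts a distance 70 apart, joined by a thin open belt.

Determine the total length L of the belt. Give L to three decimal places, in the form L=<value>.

open belt: β = asin((r2−r1)/C) = asin(-8/70) = -6.5624°
wrap1 = π − 2β = 193.1249°
wrap2 = π + 2β = 166.8751°
tangent length = C·cosβ = 69.5414
L = r1·wrap1 + r2·wrap2 + 2·C·cosβ = 17·3.3707 + 9·2.9125 + 2·69.5414 = 222.5967

L=222.597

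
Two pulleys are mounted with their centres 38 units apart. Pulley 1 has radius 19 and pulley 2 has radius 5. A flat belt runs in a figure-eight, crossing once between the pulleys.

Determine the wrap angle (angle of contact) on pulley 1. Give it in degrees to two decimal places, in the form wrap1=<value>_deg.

wrap1=258.33_deg

crossed belt: β = asin((r1+r2)/C) = asin(24/38) = 39.1667°
wrap1 = wrap2 = π + 2β = 258.3334°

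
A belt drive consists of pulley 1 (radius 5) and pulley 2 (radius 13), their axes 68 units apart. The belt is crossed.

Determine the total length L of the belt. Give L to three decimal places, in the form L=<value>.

crossed belt: β = asin((r1+r2)/C) = asin(18/68) = 15.3495°
wrap1 = wrap2 = π + 2β = 210.6990°
tangent length = C·cosβ = 65.5744
L = (r1+r2)·wrap + 2·C·cosβ = 18·3.6774 + 2·65.5744 = 197.3418

L=197.342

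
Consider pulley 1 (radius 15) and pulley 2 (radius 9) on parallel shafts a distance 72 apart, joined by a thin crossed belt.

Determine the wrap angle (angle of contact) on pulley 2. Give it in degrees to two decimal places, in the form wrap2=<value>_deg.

crossed belt: β = asin((r1+r2)/C) = asin(24/72) = 19.4712°
wrap1 = wrap2 = π + 2β = 218.9424°

wrap2=218.94_deg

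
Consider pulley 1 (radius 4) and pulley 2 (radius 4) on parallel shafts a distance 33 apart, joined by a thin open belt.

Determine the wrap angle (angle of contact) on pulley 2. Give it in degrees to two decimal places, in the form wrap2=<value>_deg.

wrap2=180.00_deg

open belt: β = asin((r2−r1)/C) = asin(0/33) = 0.0000°
wrap1 = π − 2β = 180.0000°
wrap2 = π + 2β = 180.0000°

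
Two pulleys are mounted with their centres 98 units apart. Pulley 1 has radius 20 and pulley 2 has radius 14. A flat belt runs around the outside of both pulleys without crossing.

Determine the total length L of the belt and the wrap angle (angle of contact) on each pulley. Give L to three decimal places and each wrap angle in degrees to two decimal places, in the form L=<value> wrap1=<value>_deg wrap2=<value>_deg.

L=303.182 wrap1=187.02_deg wrap2=172.98_deg

open belt: β = asin((r2−r1)/C) = asin(-6/98) = -3.5101°
wrap1 = π − 2β = 187.0202°
wrap2 = π + 2β = 172.9798°
tangent length = C·cosβ = 97.8162
L = r1·wrap1 + r2·wrap2 + 2·C·cosβ = 20·3.2641 + 14·3.0191 + 2·97.8162 = 303.1816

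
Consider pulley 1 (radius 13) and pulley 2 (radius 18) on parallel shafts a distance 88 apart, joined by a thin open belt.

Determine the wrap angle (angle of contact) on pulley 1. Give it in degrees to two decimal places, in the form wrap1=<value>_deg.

open belt: β = asin((r2−r1)/C) = asin(5/88) = 3.2572°
wrap1 = π − 2β = 173.4856°
wrap2 = π + 2β = 186.5144°

wrap1=173.49_deg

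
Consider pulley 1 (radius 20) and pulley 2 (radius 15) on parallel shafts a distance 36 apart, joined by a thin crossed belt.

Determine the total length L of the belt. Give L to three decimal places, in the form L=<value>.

L=220.226

crossed belt: β = asin((r1+r2)/C) = asin(35/36) = 76.4638°
wrap1 = wrap2 = π + 2β = 332.9276°
tangent length = C·cosβ = 8.4261
L = (r1+r2)·wrap + 2·C·cosβ = 35·5.8107 + 2·8.4261 = 220.2262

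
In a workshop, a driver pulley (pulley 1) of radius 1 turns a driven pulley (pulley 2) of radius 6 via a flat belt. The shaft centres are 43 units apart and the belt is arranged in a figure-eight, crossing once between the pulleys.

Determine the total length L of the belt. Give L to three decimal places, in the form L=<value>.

L=109.133

crossed belt: β = asin((r1+r2)/C) = asin(7/43) = 9.3689°
wrap1 = wrap2 = π + 2β = 198.7378°
tangent length = C·cosβ = 42.4264
L = (r1+r2)·wrap + 2·C·cosβ = 7·3.4686 + 2·42.4264 = 109.1332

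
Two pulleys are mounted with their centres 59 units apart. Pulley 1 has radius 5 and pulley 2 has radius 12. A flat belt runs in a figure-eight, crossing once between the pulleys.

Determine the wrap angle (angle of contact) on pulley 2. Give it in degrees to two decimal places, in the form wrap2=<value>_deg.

wrap2=213.49_deg

crossed belt: β = asin((r1+r2)/C) = asin(17/59) = 16.7464°
wrap1 = wrap2 = π + 2β = 213.4927°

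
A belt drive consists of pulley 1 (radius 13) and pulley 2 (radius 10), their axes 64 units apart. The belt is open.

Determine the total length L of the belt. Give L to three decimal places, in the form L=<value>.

open belt: β = asin((r2−r1)/C) = asin(-3/64) = -2.6867°
wrap1 = π − 2β = 185.3734°
wrap2 = π + 2β = 174.6266°
tangent length = C·cosβ = 63.9296
L = r1·wrap1 + r2·wrap2 + 2·C·cosβ = 13·3.2354 + 10·3.0478 + 2·63.9296 = 200.3973

L=200.397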